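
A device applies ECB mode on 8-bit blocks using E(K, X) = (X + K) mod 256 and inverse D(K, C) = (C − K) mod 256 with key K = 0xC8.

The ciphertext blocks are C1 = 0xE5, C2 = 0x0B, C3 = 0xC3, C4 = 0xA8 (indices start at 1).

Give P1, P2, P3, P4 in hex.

P1 = 0x1D, P2 = 0x43, P3 = 0xFB, P4 = 0xE0

ECB decryption: P_i = D(K, C_i).
P1: D(K, 0xE5) = 0x1D.
P2: D(K, 0x0B) = 0x43.
P3: D(K, 0xC3) = 0xFB.
P4: D(K, 0xA8) = 0xE0.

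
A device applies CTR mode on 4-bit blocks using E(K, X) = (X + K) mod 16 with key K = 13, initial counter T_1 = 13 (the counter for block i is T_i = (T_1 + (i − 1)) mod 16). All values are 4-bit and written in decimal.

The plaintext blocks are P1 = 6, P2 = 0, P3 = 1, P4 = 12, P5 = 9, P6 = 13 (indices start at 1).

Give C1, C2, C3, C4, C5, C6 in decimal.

CTR encryption: S_i = E(K, T_i) where T_i is the counter for block i; C_i = P_i ⊕ S_i.
C1: T = 13, S = E(K, T) = 10; 6 ⊕ 10 = 12.
C2: T = 14, S = E(K, T) = 11; 0 ⊕ 11 = 11.
C3: T = 15, S = E(K, T) = 12; 1 ⊕ 12 = 13.
C4: T = 0, S = E(K, T) = 13; 12 ⊕ 13 = 1.
C5: T = 1, S = E(K, T) = 14; 9 ⊕ 14 = 7.
C6: T = 2, S = E(K, T) = 15; 13 ⊕ 15 = 2.

C1 = 12, C2 = 11, C3 = 13, C4 = 1, C5 = 7, C6 = 2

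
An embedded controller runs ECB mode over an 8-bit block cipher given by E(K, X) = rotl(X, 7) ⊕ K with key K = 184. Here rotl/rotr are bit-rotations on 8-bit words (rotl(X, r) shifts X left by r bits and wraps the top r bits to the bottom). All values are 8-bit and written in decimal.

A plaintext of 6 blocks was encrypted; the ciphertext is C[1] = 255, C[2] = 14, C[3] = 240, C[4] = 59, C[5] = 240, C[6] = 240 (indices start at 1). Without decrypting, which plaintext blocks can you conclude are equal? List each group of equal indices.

P[3] = P[5] = P[6]

ECB encrypts each block independently with the same key, so equal ciphertext blocks imply equal plaintext blocks.
C[3] = C[5] = C[6] = 240, so P[3] = P[5] = P[6].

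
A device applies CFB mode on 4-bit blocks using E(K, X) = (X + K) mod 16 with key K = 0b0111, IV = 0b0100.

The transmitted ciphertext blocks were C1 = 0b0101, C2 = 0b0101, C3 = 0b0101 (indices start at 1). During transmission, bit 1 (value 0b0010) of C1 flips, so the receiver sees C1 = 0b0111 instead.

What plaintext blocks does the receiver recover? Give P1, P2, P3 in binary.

P1 = 0b1100, P2 = 0b1011, P3 = 0b1001

CFB decryption: P_i = C_i ⊕ E(K, C_{i−1}), with C_{0} = IV.
Only C1 changed, to 0b0111. In CFB, a change in C_i flips the same bit in P_i and garbles P_{i+1}. Decrypting the received ciphertext:
P1: E(K, 0b0100) = 0b1011; 0b0111 ⊕ 0b1011 = 0b1100.
P2: E(K, 0b0111) = 0b1110; 0b0101 ⊕ 0b1110 = 0b1011.
P3: E(K, 0b0101) = 0b1100; 0b0101 ⊕ 0b1100 = 0b1001.
Blocks that differ from the original plaintext: P1, P2.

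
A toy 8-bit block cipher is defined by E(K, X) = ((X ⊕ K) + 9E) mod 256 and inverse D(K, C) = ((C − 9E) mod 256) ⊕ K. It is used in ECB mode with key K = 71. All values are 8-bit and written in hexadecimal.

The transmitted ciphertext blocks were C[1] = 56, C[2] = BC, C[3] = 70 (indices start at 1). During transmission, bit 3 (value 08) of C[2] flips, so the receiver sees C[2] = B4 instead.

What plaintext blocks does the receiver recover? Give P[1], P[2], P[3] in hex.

ECB decryption: P_i = D(K, C_i).
Only C[2] changed, to B4. In ECB, a change in C_i affects only P_i. Decrypting the received ciphertext:
P[1]: D(K, 56) = C9.
P[2]: D(K, B4) = 67.
P[3]: D(K, 70) = A3.
Blocks that differ from the original plaintext: P[2].

P[1] = C9, P[2] = 67, P[3] = A3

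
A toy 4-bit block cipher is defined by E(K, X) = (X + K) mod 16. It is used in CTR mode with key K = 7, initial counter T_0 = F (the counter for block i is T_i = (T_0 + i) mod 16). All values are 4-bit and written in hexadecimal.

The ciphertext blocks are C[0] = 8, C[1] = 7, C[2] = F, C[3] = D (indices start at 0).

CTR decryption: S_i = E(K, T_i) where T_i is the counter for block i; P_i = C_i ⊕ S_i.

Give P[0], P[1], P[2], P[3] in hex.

P[0]: T = F, S = E(K, T) = 6; 8 ⊕ 6 = E.
P[1]: T = 0, S = E(K, T) = 7; 7 ⊕ 7 = 0.
P[2]: T = 1, S = E(K, T) = 8; F ⊕ 8 = 7.
P[3]: T = 2, S = E(K, T) = 9; D ⊕ 9 = 4.

P[0] = E, P[1] = 0, P[2] = 7, P[3] = 4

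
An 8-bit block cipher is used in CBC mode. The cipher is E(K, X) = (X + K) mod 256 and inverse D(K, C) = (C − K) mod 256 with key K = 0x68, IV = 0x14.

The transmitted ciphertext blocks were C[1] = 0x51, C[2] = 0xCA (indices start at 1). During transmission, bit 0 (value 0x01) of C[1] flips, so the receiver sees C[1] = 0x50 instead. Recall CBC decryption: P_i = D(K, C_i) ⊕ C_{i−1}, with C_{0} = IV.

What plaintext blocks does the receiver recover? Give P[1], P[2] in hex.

Only C[1] changed, to 0x50. In CBC, a change in C_i garbles P_i and flips the same bit in P_{i+1}. Decrypting the received ciphertext:
P[1]: D(K, 0x50) = 0xE8; 0xE8 ⊕ 0x14 = 0xFC.
P[2]: D(K, 0xCA) = 0x62; 0x62 ⊕ 0x50 = 0x32.
Blocks that differ from the original plaintext: P[1], P[2].

P[1] = 0xFC, P[2] = 0x32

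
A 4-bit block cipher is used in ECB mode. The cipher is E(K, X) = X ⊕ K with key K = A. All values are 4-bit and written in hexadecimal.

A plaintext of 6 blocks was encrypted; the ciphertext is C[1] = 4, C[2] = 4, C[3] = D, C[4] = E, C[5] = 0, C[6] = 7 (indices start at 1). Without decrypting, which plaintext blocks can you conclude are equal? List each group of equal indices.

P[1] = P[2]

ECB encrypts each block independently with the same key, so equal ciphertext blocks imply equal plaintext blocks.
C[1] = C[2] = 4, so P[1] = P[2].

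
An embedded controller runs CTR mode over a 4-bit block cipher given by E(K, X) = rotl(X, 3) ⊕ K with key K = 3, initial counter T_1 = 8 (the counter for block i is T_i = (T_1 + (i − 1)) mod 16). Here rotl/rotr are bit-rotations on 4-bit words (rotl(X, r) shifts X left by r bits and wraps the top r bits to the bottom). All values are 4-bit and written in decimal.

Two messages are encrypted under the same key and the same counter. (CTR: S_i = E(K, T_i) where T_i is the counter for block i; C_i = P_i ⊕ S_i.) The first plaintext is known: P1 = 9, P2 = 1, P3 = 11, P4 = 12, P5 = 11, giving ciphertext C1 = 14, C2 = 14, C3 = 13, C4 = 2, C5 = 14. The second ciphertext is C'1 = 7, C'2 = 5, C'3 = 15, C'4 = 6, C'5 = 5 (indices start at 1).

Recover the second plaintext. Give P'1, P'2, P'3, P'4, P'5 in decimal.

In CTR with a reused counter, both messages share the same keystream S_i, so C_i ⊕ C'_i = P_i ⊕ P'_i and thus P'_i = P_i ⊕ C_i ⊕ C'_i.
P'1: 9 ⊕ 14 ⊕ 7 = 0.
P'2: 1 ⊕ 14 ⊕ 5 = 10.
P'3: 11 ⊕ 13 ⊕ 15 = 9.
P'4: 12 ⊕ 2 ⊕ 6 = 8.
P'5: 11 ⊕ 14 ⊕ 5 = 0.

P'1 = 0, P'2 = 10, P'3 = 9, P'4 = 8, P'5 = 0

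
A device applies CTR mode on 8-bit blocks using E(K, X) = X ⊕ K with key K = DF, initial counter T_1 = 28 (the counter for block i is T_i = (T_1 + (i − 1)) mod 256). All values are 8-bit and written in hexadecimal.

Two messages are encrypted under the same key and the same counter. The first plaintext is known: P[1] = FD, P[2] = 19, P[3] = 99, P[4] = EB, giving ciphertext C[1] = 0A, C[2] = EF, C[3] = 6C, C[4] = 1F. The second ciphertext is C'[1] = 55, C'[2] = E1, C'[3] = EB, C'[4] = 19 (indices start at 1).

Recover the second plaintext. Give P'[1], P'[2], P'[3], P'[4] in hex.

P'[1] = A2, P'[2] = 17, P'[3] = 1E, P'[4] = ED

In CTR with a reused counter, both messages share the same keystream S_i, so C_i ⊕ C'_i = P_i ⊕ P'_i and thus P'_i = P_i ⊕ C_i ⊕ C'_i.
P'[1]: FD ⊕ 0A ⊕ 55 = A2.
P'[2]: 19 ⊕ EF ⊕ E1 = 17.
P'[3]: 99 ⊕ 6C ⊕ EB = 1E.
P'[4]: EB ⊕ 1F ⊕ 19 = ED.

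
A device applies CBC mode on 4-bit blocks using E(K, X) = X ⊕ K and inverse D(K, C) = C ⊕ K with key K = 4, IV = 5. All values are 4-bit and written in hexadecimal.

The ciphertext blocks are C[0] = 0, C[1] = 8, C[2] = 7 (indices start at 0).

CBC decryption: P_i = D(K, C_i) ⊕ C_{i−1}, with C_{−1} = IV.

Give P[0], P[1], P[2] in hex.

P[0] = 1, P[1] = C, P[2] = B

P[0]: D(K, 0) = 4; 4 ⊕ 5 = 1.
P[1]: D(K, 8) = C; C ⊕ 0 = C.
P[2]: D(K, 7) = 3; 3 ⊕ 8 = B.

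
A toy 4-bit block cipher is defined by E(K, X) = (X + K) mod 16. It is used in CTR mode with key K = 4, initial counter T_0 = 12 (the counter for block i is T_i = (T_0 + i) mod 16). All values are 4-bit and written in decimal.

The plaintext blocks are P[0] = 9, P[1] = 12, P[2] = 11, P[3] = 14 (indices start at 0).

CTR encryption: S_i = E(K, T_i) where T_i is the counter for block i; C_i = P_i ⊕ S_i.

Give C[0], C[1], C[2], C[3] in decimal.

C[0]: T = 12, S = E(K, T) = 0; 9 ⊕ 0 = 9.
C[1]: T = 13, S = E(K, T) = 1; 12 ⊕ 1 = 13.
C[2]: T = 14, S = E(K, T) = 2; 11 ⊕ 2 = 9.
C[3]: T = 15, S = E(K, T) = 3; 14 ⊕ 3 = 13.

C[0] = 9, C[1] = 13, C[2] = 9, C[3] = 13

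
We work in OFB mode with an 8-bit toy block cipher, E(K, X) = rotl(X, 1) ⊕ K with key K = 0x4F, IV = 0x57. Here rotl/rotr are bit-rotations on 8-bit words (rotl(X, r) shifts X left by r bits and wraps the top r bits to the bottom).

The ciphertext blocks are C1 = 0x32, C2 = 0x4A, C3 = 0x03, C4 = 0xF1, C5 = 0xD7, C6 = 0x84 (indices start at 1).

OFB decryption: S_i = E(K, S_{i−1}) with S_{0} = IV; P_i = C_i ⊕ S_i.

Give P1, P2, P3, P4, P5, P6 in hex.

P1 = 0xD3, P2 = 0xC6, P3 = 0x55, P4 = 0x12, P5 = 0x5F, P6 = 0xDA

P1: S = E(K, 0x57) = 0xE1; 0x32 ⊕ 0xE1 = 0xD3.
P2: S = E(K, 0xE1) = 0x8C; 0x4A ⊕ 0x8C = 0xC6.
P3: S = E(K, 0x8C) = 0x56; 0x03 ⊕ 0x56 = 0x55.
P4: S = E(K, 0x56) = 0xE3; 0xF1 ⊕ 0xE3 = 0x12.
P5: S = E(K, 0xE3) = 0x88; 0xD7 ⊕ 0x88 = 0x5F.
P6: S = E(K, 0x88) = 0x5E; 0x84 ⊕ 0x5E = 0xDA.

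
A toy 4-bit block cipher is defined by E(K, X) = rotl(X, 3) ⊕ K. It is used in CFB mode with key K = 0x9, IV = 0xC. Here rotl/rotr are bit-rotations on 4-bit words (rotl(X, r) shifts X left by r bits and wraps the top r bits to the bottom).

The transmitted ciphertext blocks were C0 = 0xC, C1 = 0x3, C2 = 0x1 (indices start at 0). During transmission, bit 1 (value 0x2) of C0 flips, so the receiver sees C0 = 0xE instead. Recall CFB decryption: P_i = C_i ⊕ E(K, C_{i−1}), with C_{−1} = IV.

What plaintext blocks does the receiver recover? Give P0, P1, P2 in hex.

P0 = 0x1, P1 = 0xD, P2 = 0x1

Only C0 changed, to 0xE. In CFB, a change in C_i flips the same bit in P_i and garbles P_{i+1}. Decrypting the received ciphertext:
P0: E(K, 0xC) = 0xF; 0xE ⊕ 0xF = 0x1.
P1: E(K, 0xE) = 0xE; 0x3 ⊕ 0xE = 0xD.
P2: E(K, 0x3) = 0x0; 0x1 ⊕ 0x0 = 0x1.
Blocks that differ from the original plaintext: P0, P1.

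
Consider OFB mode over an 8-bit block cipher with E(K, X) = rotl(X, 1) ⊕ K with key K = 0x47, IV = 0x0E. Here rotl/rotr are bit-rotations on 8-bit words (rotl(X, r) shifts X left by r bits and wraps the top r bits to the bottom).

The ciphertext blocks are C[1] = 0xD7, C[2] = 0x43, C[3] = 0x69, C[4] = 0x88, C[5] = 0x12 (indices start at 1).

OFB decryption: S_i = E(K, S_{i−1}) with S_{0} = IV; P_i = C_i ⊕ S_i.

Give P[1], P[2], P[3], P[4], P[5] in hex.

P[1]: S = E(K, 0x0E) = 0x5B; 0xD7 ⊕ 0x5B = 0x8C.
P[2]: S = E(K, 0x5B) = 0xF1; 0x43 ⊕ 0xF1 = 0xB2.
P[3]: S = E(K, 0xF1) = 0xA4; 0x69 ⊕ 0xA4 = 0xCD.
P[4]: S = E(K, 0xA4) = 0x0E; 0x88 ⊕ 0x0E = 0x86.
P[5]: S = E(K, 0x0E) = 0x5B; 0x12 ⊕ 0x5B = 0x49.

P[1] = 0x8C, P[2] = 0xB2, P[3] = 0xCD, P[4] = 0x86, P[5] = 0x49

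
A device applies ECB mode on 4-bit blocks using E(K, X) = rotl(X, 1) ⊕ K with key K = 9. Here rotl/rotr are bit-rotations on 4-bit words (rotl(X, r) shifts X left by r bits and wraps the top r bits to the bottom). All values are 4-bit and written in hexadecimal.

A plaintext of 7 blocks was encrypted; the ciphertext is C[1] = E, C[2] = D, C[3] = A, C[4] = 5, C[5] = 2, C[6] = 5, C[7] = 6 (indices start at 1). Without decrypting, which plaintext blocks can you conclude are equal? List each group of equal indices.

P[4] = P[6]

ECB encrypts each block independently with the same key, so equal ciphertext blocks imply equal plaintext blocks.
C[4] = C[6] = 5, so P[4] = P[6].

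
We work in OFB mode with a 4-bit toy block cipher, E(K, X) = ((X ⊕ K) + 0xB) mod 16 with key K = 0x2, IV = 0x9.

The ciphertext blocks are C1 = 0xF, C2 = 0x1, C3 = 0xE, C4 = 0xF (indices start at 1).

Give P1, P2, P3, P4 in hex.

OFB decryption: S_i = E(K, S_{i−1}) with S_{0} = IV; P_i = C_i ⊕ S_i.
P1: S = E(K, 0x9) = 0x6; 0xF ⊕ 0x6 = 0x9.
P2: S = E(K, 0x6) = 0xF; 0x1 ⊕ 0xF = 0xE.
P3: S = E(K, 0xF) = 0x8; 0xE ⊕ 0x8 = 0x6.
P4: S = E(K, 0x8) = 0x5; 0xF ⊕ 0x5 = 0xA.

P1 = 0x9, P2 = 0xE, P3 = 0x6, P4 = 0xA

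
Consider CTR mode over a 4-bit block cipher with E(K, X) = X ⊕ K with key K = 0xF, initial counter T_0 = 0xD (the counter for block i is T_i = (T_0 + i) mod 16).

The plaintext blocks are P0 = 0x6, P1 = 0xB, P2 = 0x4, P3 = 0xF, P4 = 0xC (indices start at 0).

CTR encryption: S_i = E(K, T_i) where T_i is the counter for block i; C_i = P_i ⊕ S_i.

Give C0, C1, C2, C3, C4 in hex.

C0: T = 0xD, S = E(K, T) = 0x2; 0x6 ⊕ 0x2 = 0x4.
C1: T = 0xE, S = E(K, T) = 0x1; 0xB ⊕ 0x1 = 0xA.
C2: T = 0xF, S = E(K, T) = 0x0; 0x4 ⊕ 0x0 = 0x4.
C3: T = 0x0, S = E(K, T) = 0xF; 0xF ⊕ 0xF = 0x0.
C4: T = 0x1, S = E(K, T) = 0xE; 0xC ⊕ 0xE = 0x2.

C0 = 0x4, C1 = 0xA, C2 = 0x4, C3 = 0x0, C4 = 0x2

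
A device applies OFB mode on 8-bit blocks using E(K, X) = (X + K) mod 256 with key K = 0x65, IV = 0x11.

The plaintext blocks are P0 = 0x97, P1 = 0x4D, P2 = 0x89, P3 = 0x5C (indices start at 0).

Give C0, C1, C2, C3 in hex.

OFB encryption: S_i = E(K, S_{i−1}) with S_{−1} = IV; C_i = P_i ⊕ S_i.
C0: S = E(K, 0x11) = 0x76; 0x97 ⊕ 0x76 = 0xE1.
C1: S = E(K, 0x76) = 0xDB; 0x4D ⊕ 0xDB = 0x96.
C2: S = E(K, 0xDB) = 0x40; 0x89 ⊕ 0x40 = 0xC9.
C3: S = E(K, 0x40) = 0xA5; 0x5C ⊕ 0xA5 = 0xF9.

C0 = 0xE1, C1 = 0x96, C2 = 0xC9, C3 = 0xF9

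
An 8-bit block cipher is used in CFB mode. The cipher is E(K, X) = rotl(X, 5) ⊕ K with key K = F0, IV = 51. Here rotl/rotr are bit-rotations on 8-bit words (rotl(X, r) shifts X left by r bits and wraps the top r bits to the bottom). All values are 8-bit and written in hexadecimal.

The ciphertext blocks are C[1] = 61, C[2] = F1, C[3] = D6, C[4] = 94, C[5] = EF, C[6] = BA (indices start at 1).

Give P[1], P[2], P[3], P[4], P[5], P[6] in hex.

P[1] = BB, P[2] = 2D, P[3] = 18, P[4] = BE, P[5] = 8D, P[6] = B7

CFB decryption: P_i = C_i ⊕ E(K, C_{i−1}), with C_{0} = IV.
P[1]: E(K, 51) = DA; 61 ⊕ DA = BB.
P[2]: E(K, 61) = DC; F1 ⊕ DC = 2D.
P[3]: E(K, F1) = CE; D6 ⊕ CE = 18.
P[4]: E(K, D6) = 2A; 94 ⊕ 2A = BE.
P[5]: E(K, 94) = 62; EF ⊕ 62 = 8D.
P[6]: E(K, EF) = 0D; BA ⊕ 0D = B7.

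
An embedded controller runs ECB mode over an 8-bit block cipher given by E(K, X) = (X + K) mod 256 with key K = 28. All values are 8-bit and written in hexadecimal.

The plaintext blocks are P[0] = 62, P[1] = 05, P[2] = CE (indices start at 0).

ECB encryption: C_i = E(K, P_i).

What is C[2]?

C[2]: E(K, CE) = F6.

C[2] = F6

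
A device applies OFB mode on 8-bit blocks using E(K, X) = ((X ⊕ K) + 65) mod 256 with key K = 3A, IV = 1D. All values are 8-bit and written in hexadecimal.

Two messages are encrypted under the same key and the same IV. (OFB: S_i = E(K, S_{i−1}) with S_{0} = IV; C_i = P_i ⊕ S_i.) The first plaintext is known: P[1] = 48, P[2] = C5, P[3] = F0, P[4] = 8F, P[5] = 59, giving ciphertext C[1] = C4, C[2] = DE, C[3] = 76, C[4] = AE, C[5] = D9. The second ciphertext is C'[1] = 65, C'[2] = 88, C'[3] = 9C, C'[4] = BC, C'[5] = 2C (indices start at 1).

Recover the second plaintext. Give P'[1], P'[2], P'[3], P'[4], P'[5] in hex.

In OFB with a reused IV, both messages share the same keystream S_i, so C_i ⊕ C'_i = P_i ⊕ P'_i and thus P'_i = P_i ⊕ C_i ⊕ C'_i.
P'[1]: 48 ⊕ C4 ⊕ 65 = E9.
P'[2]: C5 ⊕ DE ⊕ 88 = 93.
P'[3]: F0 ⊕ 76 ⊕ 9C = 1A.
P'[4]: 8F ⊕ AE ⊕ BC = 9D.
P'[5]: 59 ⊕ D9 ⊕ 2C = AC.

P'[1] = E9, P'[2] = 93, P'[3] = 1A, P'[4] = 9D, P'[5] = AC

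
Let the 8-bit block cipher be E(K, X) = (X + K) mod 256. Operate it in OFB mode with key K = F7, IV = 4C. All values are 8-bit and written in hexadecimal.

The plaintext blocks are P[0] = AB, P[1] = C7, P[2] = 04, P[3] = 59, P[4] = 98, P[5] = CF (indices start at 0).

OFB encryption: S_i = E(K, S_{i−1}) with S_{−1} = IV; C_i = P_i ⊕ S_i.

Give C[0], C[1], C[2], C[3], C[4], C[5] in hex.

C[0] = E8, C[1] = FD, C[2] = 35, C[3] = 71, C[4] = 87, C[5] = D9

C[0]: S = E(K, 4C) = 43; AB ⊕ 43 = E8.
C[1]: S = E(K, 43) = 3A; C7 ⊕ 3A = FD.
C[2]: S = E(K, 3A) = 31; 04 ⊕ 31 = 35.
C[3]: S = E(K, 31) = 28; 59 ⊕ 28 = 71.
C[4]: S = E(K, 28) = 1F; 98 ⊕ 1F = 87.
C[5]: S = E(K, 1F) = 16; CF ⊕ 16 = D9.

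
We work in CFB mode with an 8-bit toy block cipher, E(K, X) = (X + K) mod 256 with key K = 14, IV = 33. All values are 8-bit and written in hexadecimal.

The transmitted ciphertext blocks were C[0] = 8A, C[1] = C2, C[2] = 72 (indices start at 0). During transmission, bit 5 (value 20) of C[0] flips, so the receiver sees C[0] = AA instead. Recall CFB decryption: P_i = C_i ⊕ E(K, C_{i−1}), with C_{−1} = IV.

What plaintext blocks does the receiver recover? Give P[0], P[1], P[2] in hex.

Only C[0] changed, to AA. In CFB, a change in C_i flips the same bit in P_i and garbles P_{i+1}. Decrypting the received ciphertext:
P[0]: E(K, 33) = 47; AA ⊕ 47 = ED.
P[1]: E(K, AA) = BE; C2 ⊕ BE = 7C.
P[2]: E(K, C2) = D6; 72 ⊕ D6 = A4.
Blocks that differ from the original plaintext: P[0], P[1].

P[0] = ED, P[1] = 7C, P[2] = A4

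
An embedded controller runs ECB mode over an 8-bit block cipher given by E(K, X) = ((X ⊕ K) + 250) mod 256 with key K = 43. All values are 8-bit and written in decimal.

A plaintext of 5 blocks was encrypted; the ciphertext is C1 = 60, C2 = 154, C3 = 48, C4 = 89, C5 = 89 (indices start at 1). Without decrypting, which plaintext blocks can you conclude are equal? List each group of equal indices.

ECB encrypts each block independently with the same key, so equal ciphertext blocks imply equal plaintext blocks.
C4 = C5 = 89, so P4 = P5.

P4 = P5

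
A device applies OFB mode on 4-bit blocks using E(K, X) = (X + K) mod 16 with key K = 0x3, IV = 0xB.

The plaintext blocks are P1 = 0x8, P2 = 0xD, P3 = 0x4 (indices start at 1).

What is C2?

OFB encryption: S_i = E(K, S_{i−1}) with S_{0} = IV; C_i = P_i ⊕ S_i.
C1: S = E(K, 0xB) = 0xE; 0x8 ⊕ 0xE = 0x6.
C2: S = E(K, 0xE) = 0x1; 0xD ⊕ 0x1 = 0xC.

C2 = 0xC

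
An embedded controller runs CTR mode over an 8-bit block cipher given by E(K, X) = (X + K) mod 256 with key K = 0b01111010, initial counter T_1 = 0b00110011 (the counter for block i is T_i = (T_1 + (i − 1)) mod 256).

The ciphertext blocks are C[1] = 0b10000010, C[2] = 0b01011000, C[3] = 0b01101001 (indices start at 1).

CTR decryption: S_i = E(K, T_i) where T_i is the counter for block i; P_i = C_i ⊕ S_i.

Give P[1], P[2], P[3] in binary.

P[1] = 0b00101111, P[2] = 0b11110110, P[3] = 0b11000110

P[1]: T = 0b00110011, S = E(K, T) = 0b10101101; 0b10000010 ⊕ 0b10101101 = 0b00101111.
P[2]: T = 0b00110100, S = E(K, T) = 0b10101110; 0b01011000 ⊕ 0b10101110 = 0b11110110.
P[3]: T = 0b00110101, S = E(K, T) = 0b10101111; 0b01101001 ⊕ 0b10101111 = 0b11000110.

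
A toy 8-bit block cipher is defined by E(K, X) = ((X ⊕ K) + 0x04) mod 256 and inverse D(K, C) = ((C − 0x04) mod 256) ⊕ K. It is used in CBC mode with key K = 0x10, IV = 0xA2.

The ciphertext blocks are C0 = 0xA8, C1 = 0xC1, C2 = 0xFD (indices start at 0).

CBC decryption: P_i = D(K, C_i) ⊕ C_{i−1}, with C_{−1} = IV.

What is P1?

P1 = 0x05

P1: D(K, 0xC1) = 0xAD; 0xAD ⊕ 0xA8 = 0x05.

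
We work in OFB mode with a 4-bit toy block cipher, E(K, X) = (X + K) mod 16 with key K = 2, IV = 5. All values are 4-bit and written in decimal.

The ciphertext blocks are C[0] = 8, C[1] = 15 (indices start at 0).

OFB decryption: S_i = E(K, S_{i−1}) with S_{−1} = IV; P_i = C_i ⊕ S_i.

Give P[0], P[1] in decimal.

P[0] = 15, P[1] = 6

P[0]: S = E(K, 5) = 7; 8 ⊕ 7 = 15.
P[1]: S = E(K, 7) = 9; 15 ⊕ 9 = 6.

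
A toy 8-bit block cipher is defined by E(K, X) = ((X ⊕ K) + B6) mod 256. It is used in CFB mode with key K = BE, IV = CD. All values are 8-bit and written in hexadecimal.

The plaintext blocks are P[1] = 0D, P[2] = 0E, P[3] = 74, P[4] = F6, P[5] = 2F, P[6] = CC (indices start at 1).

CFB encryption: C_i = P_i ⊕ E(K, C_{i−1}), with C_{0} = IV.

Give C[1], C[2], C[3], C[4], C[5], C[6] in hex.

C[1] = 24, C[2] = 5E, C[3] = E2, C[4] = E4, C[5] = 3F, C[6] = FB

C[1]: E(K, CD) = 29; 0D ⊕ 29 = 24.
C[2]: E(K, 24) = 50; 0E ⊕ 50 = 5E.
C[3]: E(K, 5E) = 96; 74 ⊕ 96 = E2.
C[4]: E(K, E2) = 12; F6 ⊕ 12 = E4.
C[5]: E(K, E4) = 10; 2F ⊕ 10 = 3F.
C[6]: E(K, 3F) = 37; CC ⊕ 37 = FB.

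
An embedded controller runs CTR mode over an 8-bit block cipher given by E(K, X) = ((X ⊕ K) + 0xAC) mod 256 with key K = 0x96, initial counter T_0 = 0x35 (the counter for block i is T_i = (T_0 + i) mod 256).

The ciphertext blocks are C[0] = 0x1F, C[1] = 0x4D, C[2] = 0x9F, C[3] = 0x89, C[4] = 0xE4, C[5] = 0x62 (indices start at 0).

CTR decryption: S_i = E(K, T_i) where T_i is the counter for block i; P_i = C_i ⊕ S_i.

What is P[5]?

P[5] = 0x3A

P[5]: T = 0x3A, S = E(K, T) = 0x58; 0x62 ⊕ 0x58 = 0x3A.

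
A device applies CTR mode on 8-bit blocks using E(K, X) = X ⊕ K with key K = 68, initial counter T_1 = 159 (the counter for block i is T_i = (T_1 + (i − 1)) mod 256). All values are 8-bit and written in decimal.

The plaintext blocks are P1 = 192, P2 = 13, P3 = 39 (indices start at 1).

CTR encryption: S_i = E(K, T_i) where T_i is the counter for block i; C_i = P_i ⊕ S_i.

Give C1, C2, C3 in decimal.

C1: T = 159, S = E(K, T) = 219; 192 ⊕ 219 = 27.
C2: T = 160, S = E(K, T) = 228; 13 ⊕ 228 = 233.
C3: T = 161, S = E(K, T) = 229; 39 ⊕ 229 = 194.

C1 = 27, C2 = 233, C3 = 194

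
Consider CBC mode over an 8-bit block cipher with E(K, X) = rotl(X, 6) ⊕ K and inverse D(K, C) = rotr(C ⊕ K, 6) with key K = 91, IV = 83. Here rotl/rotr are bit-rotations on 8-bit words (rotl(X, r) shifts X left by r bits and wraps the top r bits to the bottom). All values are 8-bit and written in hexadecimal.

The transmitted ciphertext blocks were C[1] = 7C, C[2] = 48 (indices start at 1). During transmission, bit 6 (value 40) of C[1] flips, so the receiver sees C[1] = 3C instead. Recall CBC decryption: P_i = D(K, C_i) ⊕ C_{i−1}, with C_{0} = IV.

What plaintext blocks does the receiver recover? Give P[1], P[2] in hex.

P[1] = 35, P[2] = 5B

Only C[1] changed, to 3C. In CBC, a change in C_i garbles P_i and flips the same bit in P_{i+1}. Decrypting the received ciphertext:
P[1]: D(K, 3C) = B6; B6 ⊕ 83 = 35.
P[2]: D(K, 48) = 67; 67 ⊕ 3C = 5B.
Blocks that differ from the original plaintext: P[1], P[2].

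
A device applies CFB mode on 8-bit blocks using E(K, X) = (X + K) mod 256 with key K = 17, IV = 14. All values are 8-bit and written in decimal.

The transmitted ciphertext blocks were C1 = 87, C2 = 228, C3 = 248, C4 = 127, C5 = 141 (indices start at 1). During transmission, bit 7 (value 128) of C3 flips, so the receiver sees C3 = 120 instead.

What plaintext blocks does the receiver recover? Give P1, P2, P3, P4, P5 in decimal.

CFB decryption: P_i = C_i ⊕ E(K, C_{i−1}), with C_{0} = IV.
Only C3 changed, to 120. In CFB, a change in C_i flips the same bit in P_i and garbles P_{i+1}. Decrypting the received ciphertext:
P1: E(K, 14) = 31; 87 ⊕ 31 = 72.
P2: E(K, 87) = 104; 228 ⊕ 104 = 140.
P3: E(K, 228) = 245; 120 ⊕ 245 = 141.
P4: E(K, 120) = 137; 127 ⊕ 137 = 246.
P5: E(K, 127) = 144; 141 ⊕ 144 = 29.
Blocks that differ from the original plaintext: P3, P4.

P1 = 72, P2 = 140, P3 = 141, P4 = 246, P5 = 29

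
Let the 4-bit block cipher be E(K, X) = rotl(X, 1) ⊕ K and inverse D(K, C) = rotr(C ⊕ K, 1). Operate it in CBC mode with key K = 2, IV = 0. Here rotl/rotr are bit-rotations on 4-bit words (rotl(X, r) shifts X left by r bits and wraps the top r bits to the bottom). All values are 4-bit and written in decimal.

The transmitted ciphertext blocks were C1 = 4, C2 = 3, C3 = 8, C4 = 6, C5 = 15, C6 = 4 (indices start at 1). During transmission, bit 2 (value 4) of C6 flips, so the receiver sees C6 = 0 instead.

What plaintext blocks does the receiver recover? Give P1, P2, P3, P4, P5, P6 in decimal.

CBC decryption: P_i = D(K, C_i) ⊕ C_{i−1}, with C_{0} = IV.
Only C6 changed, to 0. In CBC, a change in C_i garbles P_i and flips the same bit in P_{i+1}. Decrypting the received ciphertext:
P1: D(K, 4) = 3; 3 ⊕ 0 = 3.
P2: D(K, 3) = 8; 8 ⊕ 4 = 12.
P3: D(K, 8) = 5; 5 ⊕ 3 = 6.
P4: D(K, 6) = 2; 2 ⊕ 8 = 10.
P5: D(K, 15) = 14; 14 ⊕ 6 = 8.
P6: D(K, 0) = 1; 1 ⊕ 15 = 14.
Blocks that differ from the original plaintext: P6.

P1 = 3, P2 = 12, P3 = 6, P4 = 10, P5 = 8, P6 = 14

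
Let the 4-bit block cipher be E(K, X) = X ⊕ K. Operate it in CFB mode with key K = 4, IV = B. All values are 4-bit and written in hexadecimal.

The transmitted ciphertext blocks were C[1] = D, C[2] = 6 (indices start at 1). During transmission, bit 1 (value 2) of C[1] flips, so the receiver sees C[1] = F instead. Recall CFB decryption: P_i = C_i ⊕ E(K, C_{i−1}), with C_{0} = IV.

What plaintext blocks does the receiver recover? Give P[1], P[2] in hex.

Only C[1] changed, to F. In CFB, a change in C_i flips the same bit in P_i and garbles P_{i+1}. Decrypting the received ciphertext:
P[1]: E(K, B) = F; F ⊕ F = 0.
P[2]: E(K, F) = B; 6 ⊕ B = D.
Blocks that differ from the original plaintext: P[1], P[2].

P[1] = 0, P[2] = D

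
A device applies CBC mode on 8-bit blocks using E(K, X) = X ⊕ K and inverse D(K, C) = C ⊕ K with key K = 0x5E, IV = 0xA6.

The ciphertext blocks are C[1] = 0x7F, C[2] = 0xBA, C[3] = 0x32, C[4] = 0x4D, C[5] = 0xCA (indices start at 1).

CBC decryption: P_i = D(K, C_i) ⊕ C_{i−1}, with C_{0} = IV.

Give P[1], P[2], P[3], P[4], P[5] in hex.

P[1]: D(K, 0x7F) = 0x21; 0x21 ⊕ 0xA6 = 0x87.
P[2]: D(K, 0xBA) = 0xE4; 0xE4 ⊕ 0x7F = 0x9B.
P[3]: D(K, 0x32) = 0x6C; 0x6C ⊕ 0xBA = 0xD6.
P[4]: D(K, 0x4D) = 0x13; 0x13 ⊕ 0x32 = 0x21.
P[5]: D(K, 0xCA) = 0x94; 0x94 ⊕ 0x4D = 0xD9.

P[1] = 0x87, P[2] = 0x9B, P[3] = 0xD6, P[4] = 0x21, P[5] = 0xD9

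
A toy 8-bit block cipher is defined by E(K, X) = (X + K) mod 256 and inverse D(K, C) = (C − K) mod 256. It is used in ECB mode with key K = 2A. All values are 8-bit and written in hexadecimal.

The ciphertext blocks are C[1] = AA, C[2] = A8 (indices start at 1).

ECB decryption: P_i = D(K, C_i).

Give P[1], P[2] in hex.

P[1] = 80, P[2] = 7E

P[1]: D(K, AA) = 80.
P[2]: D(K, A8) = 7E.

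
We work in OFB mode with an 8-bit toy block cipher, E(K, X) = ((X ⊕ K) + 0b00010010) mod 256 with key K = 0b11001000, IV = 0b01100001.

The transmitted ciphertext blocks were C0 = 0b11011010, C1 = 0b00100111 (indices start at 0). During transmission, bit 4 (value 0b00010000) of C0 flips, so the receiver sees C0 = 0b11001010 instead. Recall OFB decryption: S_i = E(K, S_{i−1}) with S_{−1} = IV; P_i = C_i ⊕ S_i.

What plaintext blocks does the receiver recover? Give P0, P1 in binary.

P0 = 0b01110001, P1 = 0b10100010

Only C0 changed, to 0b11001010. In OFB, a change in C_i flips the same bit in P_i only; the keystream is unaffected. Decrypting the received ciphertext:
P0: S = E(K, 0b01100001) = 0b10111011; 0b11001010 ⊕ 0b10111011 = 0b01110001.
P1: S = E(K, 0b10111011) = 0b10000101; 0b00100111 ⊕ 0b10000101 = 0b10100010.
Blocks that differ from the original plaintext: P0.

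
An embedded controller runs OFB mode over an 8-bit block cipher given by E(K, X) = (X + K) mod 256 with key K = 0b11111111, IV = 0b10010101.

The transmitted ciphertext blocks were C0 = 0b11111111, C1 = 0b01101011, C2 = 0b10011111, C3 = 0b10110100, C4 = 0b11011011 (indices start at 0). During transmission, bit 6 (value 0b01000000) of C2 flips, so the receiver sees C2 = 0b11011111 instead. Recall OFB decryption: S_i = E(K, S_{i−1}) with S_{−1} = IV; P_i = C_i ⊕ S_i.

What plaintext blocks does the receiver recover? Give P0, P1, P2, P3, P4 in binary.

P0 = 0b01101011, P1 = 0b11111000, P2 = 0b01001101, P3 = 0b00100101, P4 = 0b01001011

Only C2 changed, to 0b11011111. In OFB, a change in C_i flips the same bit in P_i only; the keystream is unaffected. Decrypting the received ciphertext:
P0: S = E(K, 0b10010101) = 0b10010100; 0b11111111 ⊕ 0b10010100 = 0b01101011.
P1: S = E(K, 0b10010100) = 0b10010011; 0b01101011 ⊕ 0b10010011 = 0b11111000.
P2: S = E(K, 0b10010011) = 0b10010010; 0b11011111 ⊕ 0b10010010 = 0b01001101.
P3: S = E(K, 0b10010010) = 0b10010001; 0b10110100 ⊕ 0b10010001 = 0b00100101.
P4: S = E(K, 0b10010001) = 0b10010000; 0b11011011 ⊕ 0b10010000 = 0b01001011.
Blocks that differ from the original plaintext: P2.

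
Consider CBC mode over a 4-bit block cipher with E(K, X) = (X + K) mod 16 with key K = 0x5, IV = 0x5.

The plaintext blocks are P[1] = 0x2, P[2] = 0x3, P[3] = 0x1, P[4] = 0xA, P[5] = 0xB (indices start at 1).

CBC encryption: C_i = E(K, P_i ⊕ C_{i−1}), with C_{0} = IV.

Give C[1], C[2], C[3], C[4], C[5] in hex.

C[1]: P[1] ⊕ 0x5 = 0x7; E(K, 0x7) = 0xC.
C[2]: P[2] ⊕ 0xC = 0xF; E(K, 0xF) = 0x4.
C[3]: P[3] ⊕ 0x4 = 0x5; E(K, 0x5) = 0xA.
C[4]: P[4] ⊕ 0xA = 0x0; E(K, 0x0) = 0x5.
C[5]: P[5] ⊕ 0x5 = 0xE; E(K, 0xE) = 0x3.

C[1] = 0xC, C[2] = 0x4, C[3] = 0xA, C[4] = 0x5, C[5] = 0x3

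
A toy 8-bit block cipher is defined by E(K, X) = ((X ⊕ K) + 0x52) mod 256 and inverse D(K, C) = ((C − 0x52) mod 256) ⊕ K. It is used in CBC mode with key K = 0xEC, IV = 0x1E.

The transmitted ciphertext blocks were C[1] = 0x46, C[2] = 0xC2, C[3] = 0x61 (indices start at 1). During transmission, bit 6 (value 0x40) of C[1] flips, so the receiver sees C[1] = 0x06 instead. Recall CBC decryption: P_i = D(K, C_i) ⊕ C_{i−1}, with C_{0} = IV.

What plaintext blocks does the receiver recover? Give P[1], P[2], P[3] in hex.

Only C[1] changed, to 0x06. In CBC, a change in C_i garbles P_i and flips the same bit in P_{i+1}. Decrypting the received ciphertext:
P[1]: D(K, 0x06) = 0x58; 0x58 ⊕ 0x1E = 0x46.
P[2]: D(K, 0xC2) = 0x9C; 0x9C ⊕ 0x06 = 0x9A.
P[3]: D(K, 0x61) = 0xE3; 0xE3 ⊕ 0xC2 = 0x21.
Blocks that differ from the original plaintext: P[1], P[2].

P[1] = 0x46, P[2] = 0x9A, P[3] = 0x21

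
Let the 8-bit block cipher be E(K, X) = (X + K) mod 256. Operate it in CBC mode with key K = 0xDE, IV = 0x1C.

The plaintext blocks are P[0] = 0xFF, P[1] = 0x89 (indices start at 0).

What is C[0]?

C[0] = 0xC1

CBC encryption: C_i = E(K, P_i ⊕ C_{i−1}), with C_{−1} = IV.
C[0]: P[0] ⊕ 0x1C = 0xE3; E(K, 0xE3) = 0xC1.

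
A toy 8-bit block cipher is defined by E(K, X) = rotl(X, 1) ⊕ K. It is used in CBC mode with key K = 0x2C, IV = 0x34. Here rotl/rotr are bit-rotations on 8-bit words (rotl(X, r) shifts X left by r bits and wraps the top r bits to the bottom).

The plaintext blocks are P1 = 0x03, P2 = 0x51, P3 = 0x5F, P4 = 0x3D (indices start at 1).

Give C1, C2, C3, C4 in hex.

CBC encryption: C_i = E(K, P_i ⊕ C_{i−1}), with C_{0} = IV.
C1: P1 ⊕ 0x34 = 0x37; E(K, 0x37) = 0x42.
C2: P2 ⊕ 0x42 = 0x13; E(K, 0x13) = 0x0A.
C3: P3 ⊕ 0x0A = 0x55; E(K, 0x55) = 0x86.
C4: P4 ⊕ 0x86 = 0xBB; E(K, 0xBB) = 0x5B.

C1 = 0x42, C2 = 0x0A, C3 = 0x86, C4 = 0x5B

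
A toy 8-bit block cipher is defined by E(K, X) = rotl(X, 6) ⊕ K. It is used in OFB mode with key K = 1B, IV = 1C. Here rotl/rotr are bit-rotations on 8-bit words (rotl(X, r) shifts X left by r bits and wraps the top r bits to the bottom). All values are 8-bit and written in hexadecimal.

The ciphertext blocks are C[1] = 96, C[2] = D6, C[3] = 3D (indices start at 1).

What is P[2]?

P[2] = CA

OFB decryption: S_i = E(K, S_{i−1}) with S_{0} = IV; P_i = C_i ⊕ S_i.
P[1]: S = E(K, 1C) = 1C; 96 ⊕ 1C = 8A.
P[2]: S = E(K, 1C) = 1C; D6 ⊕ 1C = CA.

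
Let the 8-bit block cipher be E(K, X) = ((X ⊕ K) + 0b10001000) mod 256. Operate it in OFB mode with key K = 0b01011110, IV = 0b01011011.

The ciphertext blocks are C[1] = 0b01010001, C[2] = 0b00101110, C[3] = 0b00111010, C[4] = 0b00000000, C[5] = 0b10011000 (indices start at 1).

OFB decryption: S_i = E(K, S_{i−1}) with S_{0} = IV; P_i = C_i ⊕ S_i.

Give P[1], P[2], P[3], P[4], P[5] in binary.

P[1]: S = E(K, 0b01011011) = 0b10001101; 0b01010001 ⊕ 0b10001101 = 0b11011100.
P[2]: S = E(K, 0b10001101) = 0b01011011; 0b00101110 ⊕ 0b01011011 = 0b01110101.
P[3]: S = E(K, 0b01011011) = 0b10001101; 0b00111010 ⊕ 0b10001101 = 0b10110111.
P[4]: S = E(K, 0b10001101) = 0b01011011; 0b00000000 ⊕ 0b01011011 = 0b01011011.
P[5]: S = E(K, 0b01011011) = 0b10001101; 0b10011000 ⊕ 0b10001101 = 0b00010101.

P[1] = 0b11011100, P[2] = 0b01110101, P[3] = 0b10110111, P[4] = 0b01011011, P[5] = 0b00010101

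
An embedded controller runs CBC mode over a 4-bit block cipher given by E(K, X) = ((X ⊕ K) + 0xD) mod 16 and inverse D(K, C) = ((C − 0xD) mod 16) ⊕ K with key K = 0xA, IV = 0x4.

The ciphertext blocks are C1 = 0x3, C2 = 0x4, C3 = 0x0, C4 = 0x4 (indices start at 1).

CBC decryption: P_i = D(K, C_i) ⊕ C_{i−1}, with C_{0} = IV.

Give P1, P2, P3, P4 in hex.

P1: D(K, 0x3) = 0xC; 0xC ⊕ 0x4 = 0x8.
P2: D(K, 0x4) = 0xD; 0xD ⊕ 0x3 = 0xE.
P3: D(K, 0x0) = 0x9; 0x9 ⊕ 0x4 = 0xD.
P4: D(K, 0x4) = 0xD; 0xD ⊕ 0x0 = 0xD.

P1 = 0x8, P2 = 0xE, P3 = 0xD, P4 = 0xD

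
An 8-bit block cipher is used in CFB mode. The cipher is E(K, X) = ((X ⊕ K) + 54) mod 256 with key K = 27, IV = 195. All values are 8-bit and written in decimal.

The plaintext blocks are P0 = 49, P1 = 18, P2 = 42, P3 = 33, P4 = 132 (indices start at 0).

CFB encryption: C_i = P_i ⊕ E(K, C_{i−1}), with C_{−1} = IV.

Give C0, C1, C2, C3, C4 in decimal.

C0 = 63, C1 = 72, C2 = 163, C3 = 207, C4 = 142

C0: E(K, 195) = 14; 49 ⊕ 14 = 63.
C1: E(K, 63) = 90; 18 ⊕ 90 = 72.
C2: E(K, 72) = 137; 42 ⊕ 137 = 163.
C3: E(K, 163) = 238; 33 ⊕ 238 = 207.
C4: E(K, 207) = 10; 132 ⊕ 10 = 142.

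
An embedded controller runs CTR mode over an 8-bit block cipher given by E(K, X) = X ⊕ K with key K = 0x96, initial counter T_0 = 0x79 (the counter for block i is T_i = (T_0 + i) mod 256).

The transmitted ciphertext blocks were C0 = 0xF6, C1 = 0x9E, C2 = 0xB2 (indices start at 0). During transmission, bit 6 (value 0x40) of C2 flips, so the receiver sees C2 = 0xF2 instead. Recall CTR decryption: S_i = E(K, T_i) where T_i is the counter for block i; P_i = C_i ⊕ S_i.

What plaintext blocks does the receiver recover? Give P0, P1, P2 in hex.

Only C2 changed, to 0xF2. In CTR, a change in C_i flips the same bit in P_i only; the keystream is unaffected. Decrypting the received ciphertext:
P0: T = 0x79, S = E(K, T) = 0xEF; 0xF6 ⊕ 0xEF = 0x19.
P1: T = 0x7A, S = E(K, T) = 0xEC; 0x9E ⊕ 0xEC = 0x72.
P2: T = 0x7B, S = E(K, T) = 0xED; 0xF2 ⊕ 0xED = 0x1F.
Blocks that differ from the original plaintext: P2.

P0 = 0x19, P1 = 0x72, P2 = 0x1F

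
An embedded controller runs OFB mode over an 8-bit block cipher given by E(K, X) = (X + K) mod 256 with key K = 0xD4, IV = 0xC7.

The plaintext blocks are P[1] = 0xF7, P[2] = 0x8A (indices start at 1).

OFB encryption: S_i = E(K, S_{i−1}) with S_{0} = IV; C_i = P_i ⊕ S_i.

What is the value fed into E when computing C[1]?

C[1]: S = E(K, 0xC7) = 0x9B; 0xF7 ⊕ 0x9B = 0x6C.
So the input to E for block [1] is 0xC7.

0xC7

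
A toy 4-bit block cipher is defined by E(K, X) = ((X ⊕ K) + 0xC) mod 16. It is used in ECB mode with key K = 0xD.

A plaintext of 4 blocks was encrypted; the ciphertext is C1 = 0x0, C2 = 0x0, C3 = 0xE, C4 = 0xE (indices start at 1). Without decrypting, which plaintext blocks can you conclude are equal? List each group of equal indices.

P1 = P2; P3 = P4

ECB encrypts each block independently with the same key, so equal ciphertext blocks imply equal plaintext blocks.
C1 = C2 = 0x0, so P1 = P2.
C3 = C4 = 0xE, so P3 = P4.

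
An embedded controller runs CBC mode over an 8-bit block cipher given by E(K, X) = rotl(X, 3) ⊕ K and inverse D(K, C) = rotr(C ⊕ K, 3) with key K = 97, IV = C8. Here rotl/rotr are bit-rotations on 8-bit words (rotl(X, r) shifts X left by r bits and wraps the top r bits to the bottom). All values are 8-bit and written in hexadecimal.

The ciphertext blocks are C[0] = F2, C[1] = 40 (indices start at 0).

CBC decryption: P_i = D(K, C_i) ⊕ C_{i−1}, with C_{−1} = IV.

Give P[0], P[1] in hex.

P[0]: D(K, F2) = AC; AC ⊕ C8 = 64.
P[1]: D(K, 40) = FA; FA ⊕ F2 = 08.

P[0] = 64, P[1] = 08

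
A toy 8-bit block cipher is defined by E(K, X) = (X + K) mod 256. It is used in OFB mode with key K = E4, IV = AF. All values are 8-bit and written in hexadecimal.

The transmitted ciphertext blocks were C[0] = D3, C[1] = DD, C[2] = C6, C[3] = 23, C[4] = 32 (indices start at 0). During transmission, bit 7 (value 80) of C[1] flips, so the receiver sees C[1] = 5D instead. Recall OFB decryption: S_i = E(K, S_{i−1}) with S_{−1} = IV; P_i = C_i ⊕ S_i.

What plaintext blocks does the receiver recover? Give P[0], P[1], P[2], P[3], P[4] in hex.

P[0] = 40, P[1] = 2A, P[2] = 9D, P[3] = 1C, P[4] = 11

Only C[1] changed, to 5D. In OFB, a change in C_i flips the same bit in P_i only; the keystream is unaffected. Decrypting the received ciphertext:
P[0]: S = E(K, AF) = 93; D3 ⊕ 93 = 40.
P[1]: S = E(K, 93) = 77; 5D ⊕ 77 = 2A.
P[2]: S = E(K, 77) = 5B; C6 ⊕ 5B = 9D.
P[3]: S = E(K, 5B) = 3F; 23 ⊕ 3F = 1C.
P[4]: S = E(K, 3F) = 23; 32 ⊕ 23 = 11.
Blocks that differ from the original plaintext: P[1].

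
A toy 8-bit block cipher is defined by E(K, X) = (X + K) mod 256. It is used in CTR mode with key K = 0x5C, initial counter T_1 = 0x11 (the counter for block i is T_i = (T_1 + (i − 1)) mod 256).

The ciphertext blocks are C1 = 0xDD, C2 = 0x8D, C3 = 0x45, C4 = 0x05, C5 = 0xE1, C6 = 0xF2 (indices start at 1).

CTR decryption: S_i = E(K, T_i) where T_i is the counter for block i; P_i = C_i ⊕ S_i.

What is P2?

P2 = 0xE3

P2: T = 0x12, S = E(K, T) = 0x6E; 0x8D ⊕ 0x6E = 0xE3.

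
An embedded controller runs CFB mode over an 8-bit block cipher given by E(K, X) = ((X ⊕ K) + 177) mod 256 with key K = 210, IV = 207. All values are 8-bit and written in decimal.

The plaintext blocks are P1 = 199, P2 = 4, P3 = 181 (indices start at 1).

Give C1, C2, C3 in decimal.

CFB encryption: C_i = P_i ⊕ E(K, C_{i−1}), with C_{0} = IV.
C1: E(K, 207) = 206; 199 ⊕ 206 = 9.
C2: E(K, 9) = 140; 4 ⊕ 140 = 136.
C3: E(K, 136) = 11; 181 ⊕ 11 = 190.

C1 = 9, C2 = 136, C3 = 190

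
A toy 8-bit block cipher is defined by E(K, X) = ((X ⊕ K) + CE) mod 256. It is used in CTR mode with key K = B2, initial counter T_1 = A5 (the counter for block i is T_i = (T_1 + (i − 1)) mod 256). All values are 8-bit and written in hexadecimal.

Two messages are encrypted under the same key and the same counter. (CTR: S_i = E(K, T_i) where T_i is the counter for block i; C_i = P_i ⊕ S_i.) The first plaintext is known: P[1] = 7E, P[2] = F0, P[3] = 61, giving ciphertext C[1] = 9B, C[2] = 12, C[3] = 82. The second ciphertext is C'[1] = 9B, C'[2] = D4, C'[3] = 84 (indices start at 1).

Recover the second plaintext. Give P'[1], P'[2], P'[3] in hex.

P'[1] = 7E, P'[2] = 36, P'[3] = 67

In CTR with a reused counter, both messages share the same keystream S_i, so C_i ⊕ C'_i = P_i ⊕ P'_i and thus P'_i = P_i ⊕ C_i ⊕ C'_i.
P'[1]: 7E ⊕ 9B ⊕ 9B = 7E.
P'[2]: F0 ⊕ 12 ⊕ D4 = 36.
P'[3]: 61 ⊕ 82 ⊕ 84 = 67.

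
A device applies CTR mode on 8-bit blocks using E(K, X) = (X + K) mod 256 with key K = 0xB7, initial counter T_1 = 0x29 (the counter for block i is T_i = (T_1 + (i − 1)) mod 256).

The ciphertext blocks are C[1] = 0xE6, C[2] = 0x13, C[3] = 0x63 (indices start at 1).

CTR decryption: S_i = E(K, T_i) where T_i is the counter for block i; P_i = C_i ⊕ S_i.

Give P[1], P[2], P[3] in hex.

P[1]: T = 0x29, S = E(K, T) = 0xE0; 0xE6 ⊕ 0xE0 = 0x06.
P[2]: T = 0x2A, S = E(K, T) = 0xE1; 0x13 ⊕ 0xE1 = 0xF2.
P[3]: T = 0x2B, S = E(K, T) = 0xE2; 0x63 ⊕ 0xE2 = 0x81.

P[1] = 0x06, P[2] = 0xF2, P[3] = 0x81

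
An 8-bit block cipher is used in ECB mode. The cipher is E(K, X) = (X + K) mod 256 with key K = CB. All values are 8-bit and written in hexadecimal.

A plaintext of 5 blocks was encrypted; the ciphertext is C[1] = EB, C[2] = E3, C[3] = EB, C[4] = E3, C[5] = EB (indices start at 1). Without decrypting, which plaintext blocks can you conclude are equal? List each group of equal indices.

ECB encrypts each block independently with the same key, so equal ciphertext blocks imply equal plaintext blocks.
C[1] = C[3] = C[5] = EB, so P[1] = P[3] = P[5].
C[2] = C[4] = E3, so P[2] = P[4].

P[1] = P[3] = P[5]; P[2] = P[4]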